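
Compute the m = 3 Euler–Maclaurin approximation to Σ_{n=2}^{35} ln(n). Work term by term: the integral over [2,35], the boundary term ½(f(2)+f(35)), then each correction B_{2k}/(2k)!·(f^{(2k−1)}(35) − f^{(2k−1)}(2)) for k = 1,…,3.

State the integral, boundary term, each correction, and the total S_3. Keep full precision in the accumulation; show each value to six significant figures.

The integral term ∫_2^35 ln(x) dx = 90.0509.
½[f(2) + f(35)] = ½[0.693147 + 3.55535] = 2.12425.
So far: 92.1751.
Correction k=1: B_{2}/2! · (f^{(1)}(35) − f^{(1)}(2)) = 1/12 · (0.0285714 − 0.500000) = -0.0392857.
Partial sum through k=1: 92.1358.
Correction k=2: B_{4}/4! · (f^{(3)}(35) − f^{(3)}(2)) = −1/720 · (4.66472e-05 − 0.250000) = 0.000347157.
Partial sum through k=2: 92.1362.
Correction k=3: B_{6}/6! · (f^{(5)}(35) − f^{(5)}(2)) = 1/30240 · (4.56952e-07 − 0.750000) = -2.48016e-05.

S_3 ≈ 92.1362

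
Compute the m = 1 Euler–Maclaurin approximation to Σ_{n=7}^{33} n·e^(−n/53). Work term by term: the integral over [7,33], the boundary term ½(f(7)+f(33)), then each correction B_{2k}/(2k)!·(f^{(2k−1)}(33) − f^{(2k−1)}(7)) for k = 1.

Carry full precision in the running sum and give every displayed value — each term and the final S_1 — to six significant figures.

∫_7^33 x·e^(−x/53) dx evaluates to 341.072.
½[f(7) + f(33)] = ½[6.13392 + 17.7053] = 11.9196.
Integral + boundary = 352.991.
Order-1 term: 1/12 · (0.202462 − 0.760540) = -0.0465065.

S_1 ≈ 352.945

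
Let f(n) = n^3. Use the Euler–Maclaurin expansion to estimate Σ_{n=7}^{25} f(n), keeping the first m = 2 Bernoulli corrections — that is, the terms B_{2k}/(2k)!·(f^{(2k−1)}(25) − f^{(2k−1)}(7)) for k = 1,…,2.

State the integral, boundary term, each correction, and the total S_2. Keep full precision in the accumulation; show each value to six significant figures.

Integral: ∫_7^25 x^3 dx = 97056.0.
Endpoint term: (f(7) + f(25))/2 = (343.000 + 15625.0)/2 = 7984.00.
Running total after boundary: 105040.
Order-1 term: 1/12 · (1875.00 − 147.000) = 144.000.
After k=1: 105184.
Order-2 term: −1/720 · (6.00000 − 6.00000) = 0.00000.

S_2 ≈ 105184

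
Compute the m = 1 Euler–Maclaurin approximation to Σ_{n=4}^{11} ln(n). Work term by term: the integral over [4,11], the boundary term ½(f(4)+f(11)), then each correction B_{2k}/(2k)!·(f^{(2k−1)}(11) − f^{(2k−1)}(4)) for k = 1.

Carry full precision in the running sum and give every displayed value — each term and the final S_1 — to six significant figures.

∫_4^11 ln(x) dx evaluates to 13.8317.
½[f(4) + f(11)] = ½[1.38629 + 2.39790] = 1.89209.
Integral + boundary = 15.7238.
k=1: B_{2}/(2)! × [f^{(1)}(11) − f^{(1)}(4)] = 1/12 × (0.0909091 − 0.250000) = -0.0132576.

S_1 ≈ 15.7105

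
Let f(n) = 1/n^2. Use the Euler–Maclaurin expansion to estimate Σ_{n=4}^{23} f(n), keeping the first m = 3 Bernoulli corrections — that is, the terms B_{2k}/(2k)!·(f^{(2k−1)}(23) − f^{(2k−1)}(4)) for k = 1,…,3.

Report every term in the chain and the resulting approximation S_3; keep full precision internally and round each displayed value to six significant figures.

The integral term ∫_4^23 1/x^2 dx = 0.206522.
½[f(4) + f(23)] = ½[0.0625000 + 0.00189036] = 0.0321952.
Running total after boundary: 0.238717.
k=1: B_{2}/(2)! × [f^{(1)}(23) − f^{(1)}(4)] = 1/12 × (-0.000164379 − (-0.0312500)) = 0.00259047.
After k=1: 0.241307.
k=2: B_{4}/(4)! × [f^{(3)}(23) − f^{(3)}(4)] = −1/720 × (-3.72883e-06 − (-0.0234375)) = -3.25469e-05.
After k=2: 0.241275.
k=3: B_{6}/(6)! × [f^{(5)}(23) − f^{(5)}(4)] = 1/30240 × (-2.11465e-07 − (-0.0439453)) = 1.45321e-06.

S_3 ≈ 0.241276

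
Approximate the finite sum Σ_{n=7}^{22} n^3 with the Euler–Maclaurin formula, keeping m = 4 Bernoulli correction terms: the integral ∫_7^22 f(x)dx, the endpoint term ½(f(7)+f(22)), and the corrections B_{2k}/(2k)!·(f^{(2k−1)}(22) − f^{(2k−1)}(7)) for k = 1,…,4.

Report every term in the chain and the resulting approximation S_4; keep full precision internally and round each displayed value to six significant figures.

Integral: ∫_7^22 x^3 dx = 57963.8.
½[f(7) + f(22)] = ½[343.000 + 10648.0] = 5495.50.
Running total after boundary: 63459.2.
k=1: B_{2}/(2)! × [f^{(1)}(22) − f^{(1)}(7)] = 1/12 × (1452.00 − 147.000) = 108.750.
Partial sum through k=1: 63568.0.
k=2: B_{4}/(4)! × [f^{(3)}(22) − f^{(3)}(7)] = −1/720 × (6.00000 − 6.00000) = 0.00000.
Partial sum through k=2: 63568.0.
k=3: B_{6}/(6)! × [f^{(5)}(22) − f^{(5)}(7)] = 1/30240 × (0.00000 − 0.00000) = 0.00000.
Partial sum through k=3: 63568.0.
k=4: B_{8}/(8)! × [f^{(7)}(22) − f^{(7)}(7)] = −1/1209600 × (0.00000 − 0.00000) = 0.00000.

S_4 ≈ 63568.0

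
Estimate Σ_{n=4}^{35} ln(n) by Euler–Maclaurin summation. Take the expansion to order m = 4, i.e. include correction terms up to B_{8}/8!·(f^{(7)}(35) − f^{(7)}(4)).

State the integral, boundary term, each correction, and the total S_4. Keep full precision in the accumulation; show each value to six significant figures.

∫_4^35 ln(x) dx evaluates to 87.8920.
Boundary: ½(f(4) + f(35)) = ½(1.38629 + 3.55535) = 2.47082.
Integral + boundary = 90.3628.
Correction k=1: B_{2}/2! · (f^{(1)}(35) − f^{(1)}(4)) = 1/12 · (0.0285714 − 0.250000) = -0.0184524.
Partial sum through k=1: 90.3444.
Correction k=2: B_{4}/4! · (f^{(3)}(35) − f^{(3)}(4)) = −1/720 · (4.66472e-05 − 0.0312500) = 4.33380e-05.
Partial sum through k=2: 90.3444.
Correction k=3: B_{6}/6! · (f^{(5)}(35) − f^{(5)}(4)) = 1/30240 · (4.56952e-07 − 0.0234375) = -7.75034e-07.
Partial sum through k=3: 90.3444.
Correction k=4: B_{8}/8! · (f^{(7)}(35) − f^{(7)}(4)) = −1/1209600 · (1.11907e-08 − 0.0439453) = 3.63304e-08.

S_4 ≈ 90.3444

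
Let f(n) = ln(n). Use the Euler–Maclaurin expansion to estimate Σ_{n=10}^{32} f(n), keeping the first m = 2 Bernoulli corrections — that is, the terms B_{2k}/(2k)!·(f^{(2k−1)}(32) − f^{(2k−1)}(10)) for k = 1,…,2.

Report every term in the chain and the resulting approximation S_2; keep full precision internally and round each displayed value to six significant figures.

Integral: ∫_10^32 ln(x) dx = 65.8777.
½[f(10) + f(32)] = ½[2.30259 + 3.46574] = 2.88416.
So far: 68.7619.
Order-1 term: 1/12 · (0.0312500 − 0.100000) = -0.00572917.
Partial sum through k=1: 68.7561.
Order-2 term: −1/720 · (6.10352e-05 − 0.00200000) = 2.69301e-06.

S_2 ≈ 68.7561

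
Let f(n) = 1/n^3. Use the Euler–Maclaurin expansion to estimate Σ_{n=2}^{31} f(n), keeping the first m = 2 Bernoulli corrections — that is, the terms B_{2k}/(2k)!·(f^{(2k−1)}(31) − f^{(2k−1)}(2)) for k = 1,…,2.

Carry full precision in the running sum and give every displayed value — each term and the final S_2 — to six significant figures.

S_2 ≈ 0.201319

The integral term ∫_2^31 1/x^3 dx = 0.124480.
½[f(2) + f(31)] = ½[0.125000 + 3.35672e-05] = 0.0625168.
Running total after boundary: 0.186996.
k=1: B_{2}/(2)! × [f^{(1)}(31) − f^{(1)}(2)] = 1/12 × (-3.24844e-06 − (-0.187500)) = 0.0156247.
Partial sum through k=1: 0.202621.
k=2: B_{4}/(4)! × [f^{(3)}(31) − f^{(3)}(2)] = −1/720 × (-6.76054e-08 − (-0.937500)) = -0.00130208.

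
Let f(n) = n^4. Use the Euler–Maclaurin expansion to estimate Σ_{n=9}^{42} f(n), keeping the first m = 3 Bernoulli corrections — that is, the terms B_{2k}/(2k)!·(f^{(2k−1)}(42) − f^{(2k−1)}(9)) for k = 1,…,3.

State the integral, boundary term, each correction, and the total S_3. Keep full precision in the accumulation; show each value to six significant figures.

S_3 ≈ 2.77100e+07

∫_9^42 x^4 dx evaluates to 2.61264e+07.
Endpoint term: (f(9) + f(42))/2 = (6561.00 + 3.11170e+06)/2 = 1.55913e+06.
Integral + boundary = 2.76856e+07.
k=1: B_{2}/(2)! × [f^{(1)}(42) − f^{(1)}(9)] = 1/12 × (296352 − 2916.00) = 24453.0.
After k=1: 2.77100e+07.
k=2: B_{4}/(4)! × [f^{(3)}(42) − f^{(3)}(9)] = −1/720 × (1008.00 − 216.000) = -1.10000.
After k=2: 2.77100e+07.
k=3: B_{6}/(6)! × [f^{(5)}(42) − f^{(5)}(9)] = 1/30240 × (0.00000 − 0.00000) = 0.00000.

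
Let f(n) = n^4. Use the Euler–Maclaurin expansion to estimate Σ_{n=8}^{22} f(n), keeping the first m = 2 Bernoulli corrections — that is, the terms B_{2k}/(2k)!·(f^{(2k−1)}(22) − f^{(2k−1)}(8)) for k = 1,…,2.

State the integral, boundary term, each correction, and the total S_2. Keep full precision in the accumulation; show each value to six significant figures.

S_2 ≈ 1.14673e+06

∫_8^22 x^4 dx evaluates to 1.02417e+06.
½[f(8) + f(22)] = ½[4096.00 + 234256] = 119176.
So far: 1.14335e+06.
Order-1 term: 1/12 · (42592.0 − 2048.00) = 3378.67.
Partial sum through k=1: 1.14673e+06.
Order-2 term: −1/720 · (528.000 − 192.000) = -0.466667.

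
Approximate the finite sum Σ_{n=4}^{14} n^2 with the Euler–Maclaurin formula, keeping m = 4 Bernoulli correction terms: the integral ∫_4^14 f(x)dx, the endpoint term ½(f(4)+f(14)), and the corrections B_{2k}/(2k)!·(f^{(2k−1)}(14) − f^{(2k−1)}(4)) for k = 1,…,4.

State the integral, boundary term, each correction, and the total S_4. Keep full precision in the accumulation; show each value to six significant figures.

S_4 ≈ 1001.00

The integral term ∫_4^14 x^2 dx = 893.333.
Endpoint term: (f(4) + f(14))/2 = (16.0000 + 196.000)/2 = 106.000.
Integral + boundary = 999.333.
Order-1 term: 1/12 · (28.0000 − 8.00000) = 1.66667.
Running total after k=1: 1001.00.
Order-2 term: −1/720 · (0.00000 − 0.00000) = 0.00000.
Running total after k=2: 1001.00.
Order-3 term: 1/30240 · (0.00000 − 0.00000) = 0.00000.
Running total after k=3: 1001.00.
Order-4 term: −1/1209600 · (0.00000 − 0.00000) = 0.00000.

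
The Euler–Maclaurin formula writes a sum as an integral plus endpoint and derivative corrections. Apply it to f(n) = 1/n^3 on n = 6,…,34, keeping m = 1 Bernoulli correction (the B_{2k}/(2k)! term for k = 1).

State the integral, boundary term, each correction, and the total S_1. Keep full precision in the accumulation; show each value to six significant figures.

∫_6^34 1/x^3 dx evaluates to 0.0134564.
Endpoint term: (f(6) + f(34))/2 = (0.00462963 + 2.54427e-05)/2 = 0.00232754.
Running total after boundary: 0.0157839.
Correction k=1: B_{2}/2! · (f^{(1)}(34) − f^{(1)}(6)) = 1/12 · (-2.24494e-06 − (-0.00231481)) = 0.000192714.

S_1 ≈ 0.0159766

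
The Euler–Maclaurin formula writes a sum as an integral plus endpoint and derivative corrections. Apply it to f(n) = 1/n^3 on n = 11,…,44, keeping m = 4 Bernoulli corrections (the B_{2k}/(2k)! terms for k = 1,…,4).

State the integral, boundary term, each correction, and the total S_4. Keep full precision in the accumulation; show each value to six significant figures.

S_4 ≈ 0.00427246

Integral: ∫_11^44 1/x^3 dx = 0.00387397.
½[f(11) + f(44)] = ½[0.000751315 + 1.17393e-05] = 0.000381527.
Integral + boundary = 0.00425549.
Correction k=1: B_{2}/2! · (f^{(1)}(44) − f^{(1)}(11)) = 1/12 · (-8.00406e-07 − (-0.000204904)) = 1.70086e-05.
Running total after k=1: 0.00427250.
Correction k=2: B_{4}/4! · (f^{(3)}(44) − f^{(3)}(11)) = −1/720 · (-8.26866e-09 − (-3.38684e-05)) = -4.70280e-08.
Running total after k=2: 0.00427246.
Correction k=3: B_{6}/6! · (f^{(5)}(44) − f^{(5)}(11)) = 1/30240 · (-1.79382e-10 − (-1.17560e-05)) = 3.88750e-10.
Running total after k=3: 0.00427246.
Correction k=4: B_{8}/8! · (f^{(7)}(44) − f^{(7)}(11)) = −1/1209600 · (-6.67124e-12 − (-6.99530e-06)) = -5.78314e-12.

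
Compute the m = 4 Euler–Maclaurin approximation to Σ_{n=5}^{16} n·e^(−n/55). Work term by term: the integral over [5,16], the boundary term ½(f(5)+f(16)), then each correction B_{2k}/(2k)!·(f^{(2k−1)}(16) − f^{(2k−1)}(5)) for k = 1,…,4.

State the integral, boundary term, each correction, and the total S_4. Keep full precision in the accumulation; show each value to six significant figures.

S_4 ≈ 102.157

The integral term ∫_5^16 x·e^(−x/55) dx = 93.9183.
Endpoint term: (f(5) + f(16))/2 = (4.56550 + 11.9613)/2 = 8.26342.
So far: 102.182.
Order-1 term: 1/12 · (0.530105 − 0.830092) = -0.0249989.
Running total after k=1: 102.157.
Order-2 term: −1/720 · (0.000669511 − 0.000878113) = 2.89725e-07.
Running total after k=2: 102.157.
Order-3 term: 1/30240 · (3.84721e-07 − 4.89857e-07) = -3.47670e-12.
Running total after k=3: 102.157.
Order-4 term: −1/1209600 · (1.81195e-10 − 2.27910e-10) = 3.86199e-17.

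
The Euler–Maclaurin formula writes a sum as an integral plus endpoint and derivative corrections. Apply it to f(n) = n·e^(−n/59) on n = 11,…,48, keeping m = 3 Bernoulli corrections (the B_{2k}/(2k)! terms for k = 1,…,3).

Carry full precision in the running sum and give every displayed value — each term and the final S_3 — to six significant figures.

The integral term ∫_11^48 x·e^(−x/59) dx = 629.108.
½[f(11) + f(48)] = ½[9.12899 + 21.2773] = 15.2032.
Running total after boundary: 644.312.
k=1: B_{2}/(2)! × [f^{(1)}(48) − f^{(1)}(11)] = 1/12 × (0.0826450 − 0.675179) = -0.0493779.
After k=1: 644.262.
k=2: B_{4}/(4)! × [f^{(3)}(48) − f^{(3)}(11)] = −1/720 × (0.000278426 − 0.000670783) = 5.44940e-07.
After k=2: 644.262.
k=3: B_{6}/(6)! × [f^{(5)}(48) − f^{(5)}(11)] = 1/30240 × (1.53148e-07 − 3.29677e-07) = -5.83757e-12.

S_3 ≈ 644.262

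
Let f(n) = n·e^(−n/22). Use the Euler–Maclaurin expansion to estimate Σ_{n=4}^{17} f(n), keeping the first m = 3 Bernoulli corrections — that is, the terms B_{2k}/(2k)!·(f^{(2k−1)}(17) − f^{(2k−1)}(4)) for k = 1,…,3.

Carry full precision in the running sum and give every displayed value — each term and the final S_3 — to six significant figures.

S_3 ≈ 86.2677

Integral: ∫_4^17 x·e^(−x/22) dx = 80.7234.
Endpoint term: (f(4) + f(17))/2 = (3.33501 + 7.84978)/2 = 5.59240.
So far: 86.3158.
Order-1 term: 1/12 · (0.104944 − 0.682161) = -0.0481015.
Running total after k=1: 86.2677.
Order-2 term: −1/720 · (0.00212489 − 0.00485468) = 3.79138e-06.
Running total after k=2: 86.2677.
Order-3 term: 1/30240 · (8.33256e-06 − 1.71486e-05) = -2.91537e-10.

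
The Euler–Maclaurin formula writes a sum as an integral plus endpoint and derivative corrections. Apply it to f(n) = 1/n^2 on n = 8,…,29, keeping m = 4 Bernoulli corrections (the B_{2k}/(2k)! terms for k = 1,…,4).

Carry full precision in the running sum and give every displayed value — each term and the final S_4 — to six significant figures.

∫_8^29 1/x^2 dx evaluates to 0.0905172.
Boundary: ½(f(8) + f(29)) = ½(0.0156250 + 0.00118906) = 0.00840703.
Integral + boundary = 0.0989243.
Correction k=1: B_{2}/2! · (f^{(1)}(29) − f^{(1)}(8)) = 1/12 · (-8.20042e-05 − (-0.00390625)) = 0.000318687.
Partial sum through k=1: 0.0992430.
Correction k=2: B_{4}/4! · (f^{(3)}(29) − f^{(3)}(8)) = −1/720 · (-1.17010e-06 − (-0.000732422)) = -1.01563e-06.
Partial sum through k=2: 0.0992419.
Correction k=3: B_{6}/6! · (f^{(5)}(29) − f^{(5)}(8)) = 1/30240 · (-4.17394e-08 − (-0.000343323)) = 1.13519e-08.
Partial sum through k=3: 0.0992420.
Correction k=4: B_{8}/8! · (f^{(7)}(29) − f^{(7)}(8)) = −1/1209600 · (-2.77932e-09 − (-0.000300407)) = -2.48350e-10.

S_4 ≈ 0.0992420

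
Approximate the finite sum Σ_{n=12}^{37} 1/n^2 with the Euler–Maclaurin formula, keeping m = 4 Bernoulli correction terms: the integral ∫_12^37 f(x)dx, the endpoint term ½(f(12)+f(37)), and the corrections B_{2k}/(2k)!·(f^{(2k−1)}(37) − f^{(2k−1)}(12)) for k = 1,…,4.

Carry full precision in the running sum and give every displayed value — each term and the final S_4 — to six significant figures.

The integral term ∫_12^37 1/x^2 dx = 0.0563063.
½[f(12) + f(37)] = ½[0.00694444 + 0.000730460] = 0.00383745.
Running total after boundary: 0.0601438.
Order-1 term: 1/12 · (-3.94843e-05 − (-0.00115741)) = 9.31603e-05.
Partial sum through k=1: 0.0602369.
Order-2 term: −1/720 · (-3.46101e-07 − (-9.64506e-05)) = -1.33478e-07.
Partial sum through k=2: 0.0602368.
Order-3 term: 1/30240 · (-7.58439e-09 − (-2.00939e-05)) = 6.64229e-10.
Partial sum through k=3: 0.0602368.
Order-4 term: −1/1209600 · (-3.10245e-10 − (-7.81429e-06)) = -6.45997e-12.

S_4 ≈ 0.0602368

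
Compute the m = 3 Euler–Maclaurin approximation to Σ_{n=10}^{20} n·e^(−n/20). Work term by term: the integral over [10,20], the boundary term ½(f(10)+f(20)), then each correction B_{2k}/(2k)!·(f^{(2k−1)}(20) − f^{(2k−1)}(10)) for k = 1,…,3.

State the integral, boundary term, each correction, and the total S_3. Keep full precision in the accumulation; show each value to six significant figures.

The integral term ∫_10^20 x·e^(−x/20) dx = 69.6148.
Boundary: ½(f(10) + f(20)) = ½(6.06531 + 7.35759) = 6.71145.
Integral + boundary = 76.3263.
Correction k=1: B_{2}/2! · (f^{(1)}(20) − f^{(1)}(10)) = 1/12 · (0.00000 − 0.303265) = -0.0252721.
Running total after k=1: 76.3010.
Correction k=2: B_{4}/4! · (f^{(3)}(20) − f^{(3)}(10)) = −1/720 · (0.00183940 − 0.00379082) = 2.71030e-06.
Running total after k=2: 76.3010.
Correction k=3: B_{6}/6! · (f^{(5)}(20) − f^{(5)}(10)) = 1/30240 · (9.19699e-06 − 1.70587e-05) = -2.59976e-10.

S_3 ≈ 76.3010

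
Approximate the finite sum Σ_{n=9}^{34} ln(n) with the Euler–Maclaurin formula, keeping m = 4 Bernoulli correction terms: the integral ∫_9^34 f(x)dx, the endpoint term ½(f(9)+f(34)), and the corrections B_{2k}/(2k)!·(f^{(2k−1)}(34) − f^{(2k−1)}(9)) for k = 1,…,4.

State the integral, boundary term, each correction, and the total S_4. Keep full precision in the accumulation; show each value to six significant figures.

S_4 ≈ 77.9762

Integral: ∫_9^34 ln(x) dx = 75.1212.
Boundary: ½(f(9) + f(34)) = ½(2.19722 + 3.52636) = 2.86179.
Integral + boundary = 77.9830.
k=1: B_{2}/(2)! × [f^{(1)}(34) − f^{(1)}(9)] = 1/12 × (0.0294118 − 0.111111) = -0.00680828.
After k=1: 77.9762.
k=2: B_{4}/(4)! × [f^{(3)}(34) − f^{(3)}(9)] = −1/720 × (5.08854e-05 − 0.00274348) = 3.73972e-06.
After k=2: 77.9762.
k=3: B_{6}/(6)! × [f^{(5)}(34) − f^{(5)}(9)] = 1/30240 × (5.28222e-07 − 0.000406442) = -1.34231e-08.
After k=3: 77.9762.
k=4: B_{8}/(8)! × [f^{(7)}(34) − f^{(7)}(9)] = −1/1209600 × (1.37082e-08 − 0.000150534) = 1.24438e-10.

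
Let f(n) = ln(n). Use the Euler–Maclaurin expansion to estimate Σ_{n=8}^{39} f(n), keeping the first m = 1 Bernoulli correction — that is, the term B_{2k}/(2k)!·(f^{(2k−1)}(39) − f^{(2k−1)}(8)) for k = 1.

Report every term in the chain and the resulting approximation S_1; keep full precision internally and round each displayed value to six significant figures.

Integral: ∫_8^39 ln(x) dx = 95.2434.
½[f(8) + f(39)] = ½[2.07944 + 3.66356] = 2.87150.
Running total after boundary: 98.1149.
Order-1 term: 1/12 · (0.0256410 − 0.125000) = -0.00827991.

S_1 ≈ 98.1066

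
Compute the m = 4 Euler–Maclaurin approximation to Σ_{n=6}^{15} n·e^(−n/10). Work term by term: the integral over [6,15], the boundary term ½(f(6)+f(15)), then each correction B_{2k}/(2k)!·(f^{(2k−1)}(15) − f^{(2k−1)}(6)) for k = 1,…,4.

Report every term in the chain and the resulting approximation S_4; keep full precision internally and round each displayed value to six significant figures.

S_4 ≈ 35.3197

Integral: ∫_6^15 x·e^(−x/10) dx = 32.0273.
½[f(6) + f(15)] = ½[3.29287 + 3.34695] = 3.31991.
Integral + boundary = 35.3472.
Correction k=1: B_{2}/2! · (f^{(1)}(15) − f^{(1)}(6)) = 1/12 · (-0.111565 − 0.219525) = -0.0275908.
Partial sum through k=1: 35.3196.
Correction k=2: B_{4}/4! · (f^{(3)}(15) − f^{(3)}(6)) = −1/720 · (0.00334695 − 0.0131715) = 1.36452e-05.
Partial sum through k=2: 35.3197.
Correction k=3: B_{6}/6! · (f^{(5)}(15) − f^{(5)}(6)) = 1/30240 · (7.80956e-05 − 0.000241477) = -5.40283e-09.
Partial sum through k=3: 35.3197.
Correction k=4: B_{8}/8! · (f^{(7)}(15) − f^{(7)}(6)) = −1/1209600 · (1.22722e-06 − 3.51239e-06) = 1.88920e-12.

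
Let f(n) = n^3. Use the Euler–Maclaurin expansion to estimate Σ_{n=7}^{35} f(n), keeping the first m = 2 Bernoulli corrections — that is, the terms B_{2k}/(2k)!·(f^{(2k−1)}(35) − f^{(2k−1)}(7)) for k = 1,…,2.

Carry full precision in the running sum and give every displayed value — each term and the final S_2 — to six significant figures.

S_2 ≈ 396459

∫_7^35 x^3 dx evaluates to 374556.
Boundary: ½(f(7) + f(35)) = ½(343.000 + 42875.0) = 21609.0.
Running total after boundary: 396165.
k=1: B_{2}/(2)! × [f^{(1)}(35) − f^{(1)}(7)] = 1/12 × (3675.00 − 147.000) = 294.000.
Partial sum through k=1: 396459.
k=2: B_{4}/(4)! × [f^{(3)}(35) − f^{(3)}(7)] = −1/720 × (6.00000 − 6.00000) = 0.00000.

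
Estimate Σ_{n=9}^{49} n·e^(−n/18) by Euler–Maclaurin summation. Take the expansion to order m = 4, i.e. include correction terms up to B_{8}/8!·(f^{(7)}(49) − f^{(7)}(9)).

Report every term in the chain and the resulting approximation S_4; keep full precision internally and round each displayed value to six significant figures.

S_4 ≈ 219.810

∫_9^49 x·e^(−x/18) dx evaluates to 215.505.
Endpoint term: (f(9) + f(49))/2 = (5.45878 + 3.22070)/2 = 4.33974.
Integral + boundary = 219.845.
Order-1 term: 1/12 · (-0.113199 − 0.303265) = -0.0347054.
Running total after k=1: 219.810.
Order-2 term: −1/720 · (5.63516e-05 − 0.00468002) = 6.42176e-06.
Running total after k=2: 219.810.
Order-3 term: 1/30240 · (1.42618e-06 − 2.60001e-05) = -8.12630e-10.
Running total after k=3: 219.810.
Order-4 term: −1/1209600 · (8.26679e-09 − 1.15913e-07) = 8.89930e-14.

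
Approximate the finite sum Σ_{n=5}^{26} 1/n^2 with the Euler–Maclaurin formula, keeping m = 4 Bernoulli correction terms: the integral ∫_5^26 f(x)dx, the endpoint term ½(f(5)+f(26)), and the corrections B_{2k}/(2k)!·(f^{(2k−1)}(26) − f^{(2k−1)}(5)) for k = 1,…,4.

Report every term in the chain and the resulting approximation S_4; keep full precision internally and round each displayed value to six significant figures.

S_4 ≈ 0.183592

The integral term ∫_5^26 1/x^2 dx = 0.161538.
Boundary: ½(f(5) + f(26)) = ½(0.0400000 + 0.00147929) = 0.0207396.
So far: 0.182278.
Order-1 term: 1/12 · (-0.000113792 − (-0.0160000)) = 0.00132385.
Running total after k=1: 0.183602.
Order-2 term: −1/720 · (-2.01997e-06 − (-0.00768000)) = -1.06639e-05.
Running total after k=2: 0.183591.
Order-3 term: 1/30240 · (-8.96436e-08 − (-0.00921600)) = 3.04759e-07.
Running total after k=3: 0.183592.
Order-4 term: −1/1209600 · (-7.42609e-09 − (-0.0206438)) = -1.70667e-08.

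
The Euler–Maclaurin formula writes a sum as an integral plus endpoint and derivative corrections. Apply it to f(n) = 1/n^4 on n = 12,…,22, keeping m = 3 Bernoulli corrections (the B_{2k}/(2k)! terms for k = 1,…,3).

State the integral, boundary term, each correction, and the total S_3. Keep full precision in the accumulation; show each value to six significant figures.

The integral term ∫_12^22 1/x^4 dx = 0.000161596.
Endpoint term: (f(12) + f(22))/2 = (4.82253e-05 + 4.26883e-06)/2 = 2.62471e-05.
Integral + boundary = 0.000187844.
k=1: B_{2}/(2)! × [f^{(1)}(22) − f^{(1)}(12)] = 1/12 × (-7.76152e-07 − (-1.60751e-05)) = 1.27491e-06.
After k=1: 0.000189118.
k=2: B_{4}/(4)! × [f^{(3)}(22) − f^{(3)}(12)] = −1/720 × (-4.81086e-08 − (-3.34898e-06)) = -4.58454e-09.
After k=2: 0.000189114.
k=3: B_{6}/(6)! × [f^{(5)}(22) − f^{(5)}(12)] = 1/30240 × (-5.56628e-09 − (-1.30238e-06)) = 4.28841e-11.

S_3 ≈ 0.000189114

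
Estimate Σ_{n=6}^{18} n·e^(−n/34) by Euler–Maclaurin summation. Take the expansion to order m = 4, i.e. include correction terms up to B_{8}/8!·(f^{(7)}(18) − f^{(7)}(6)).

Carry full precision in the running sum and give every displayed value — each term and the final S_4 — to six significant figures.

∫_6^18 x·e^(−x/34) dx evaluates to 98.7180.
Boundary: ½(f(6) + f(18)) = ½(5.02934 + 10.6011) = 7.81523.
So far: 106.533.
k=1: B_{2}/(2)! × [f^{(1)}(18) − f^{(1)}(6)] = 1/12 × (0.277154 − 0.690302) = -0.0344290.
After k=1: 106.499.
k=2: B_{4}/(4)! × [f^{(3)}(18) − f^{(3)}(6)] = −1/720 × (0.00125870 − 0.00204736) = 1.09536e-06.
After k=2: 106.499.
k=3: B_{6}/(6)! × [f^{(5)}(18) − f^{(5)}(6)] = 1/30240 × (1.97028e-06 − 3.02558e-06) = -3.48975e-11.
After k=3: 106.499.
k=4: B_{8}/(8)! × [f^{(7)}(18) − f^{(7)}(6)] = −1/1209600 × (2.46689e-09 − 3.70250e-09) = 1.02151e-15.

S_4 ≈ 106.499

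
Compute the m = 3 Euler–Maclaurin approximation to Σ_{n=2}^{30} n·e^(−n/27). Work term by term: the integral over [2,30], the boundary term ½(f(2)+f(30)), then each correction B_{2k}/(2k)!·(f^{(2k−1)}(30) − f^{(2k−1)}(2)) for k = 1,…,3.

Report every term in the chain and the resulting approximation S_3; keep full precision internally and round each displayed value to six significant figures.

Integral: ∫_2^30 x·e^(−x/27) dx = 220.468.
Endpoint term: (f(2) + f(30))/2 = (1.85721 + 9.87579)/2 = 5.86650.
So far: 226.335.
Order-1 term: 1/12 · (-0.0365770 − 0.859818) = -0.0746995.
After k=1: 226.260.
Order-2 term: −1/720 · (0.000852962 − 0.00372706) = 3.99180e-06.
After k=2: 226.260.
Order-3 term: 1/30240 · (2.40891e-06 − 8.60722e-06) = -2.04970e-10.

S_3 ≈ 226.260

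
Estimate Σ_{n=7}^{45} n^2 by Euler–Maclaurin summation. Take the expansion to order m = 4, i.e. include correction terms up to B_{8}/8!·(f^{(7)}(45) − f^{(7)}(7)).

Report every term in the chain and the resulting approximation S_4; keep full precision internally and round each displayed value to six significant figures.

Integral: ∫_7^45 x^2 dx = 30260.7.
Boundary: ½(f(7) + f(45)) = ½(49.0000 + 2025.00) = 1037.00.
So far: 31297.7.
Correction k=1: B_{2}/2! · (f^{(1)}(45) − f^{(1)}(7)) = 1/12 · (90.0000 − 14.0000) = 6.33333.
Partial sum through k=1: 31304.0.
Correction k=2: B_{4}/4! · (f^{(3)}(45) − f^{(3)}(7)) = −1/720 · (0.00000 − 0.00000) = 0.00000.
Partial sum through k=2: 31304.0.
Correction k=3: B_{6}/6! · (f^{(5)}(45) − f^{(5)}(7)) = 1/30240 · (0.00000 − 0.00000) = 0.00000.
Partial sum through k=3: 31304.0.
Correction k=4: B_{8}/8! · (f^{(7)}(45) − f^{(7)}(7)) = −1/1209600 · (0.00000 − 0.00000) = 0.00000.

S_4 ≈ 31304.0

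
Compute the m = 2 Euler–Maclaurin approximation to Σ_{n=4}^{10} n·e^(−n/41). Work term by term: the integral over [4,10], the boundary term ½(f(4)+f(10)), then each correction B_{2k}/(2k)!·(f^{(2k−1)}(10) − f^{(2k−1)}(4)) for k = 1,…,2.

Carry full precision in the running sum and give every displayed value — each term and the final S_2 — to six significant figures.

∫_4^10 x·e^(−x/41) dx evaluates to 35.0693.
Boundary: ½(f(4) + f(10)) = ½(3.62819 + 7.83564) = 5.73191.
Integral + boundary = 40.8012.
Correction k=1: B_{2}/2! · (f^{(1)}(10) − f^{(1)}(4)) = 1/12 · (0.592451 − 0.818555) = -0.0188420.
Running total after k=1: 40.7824.
Correction k=2: B_{4}/4! · (f^{(3)}(10) − f^{(3)}(4)) = −1/720 · (0.00128470 − 0.00156612) = 3.90863e-07.

S_2 ≈ 40.7824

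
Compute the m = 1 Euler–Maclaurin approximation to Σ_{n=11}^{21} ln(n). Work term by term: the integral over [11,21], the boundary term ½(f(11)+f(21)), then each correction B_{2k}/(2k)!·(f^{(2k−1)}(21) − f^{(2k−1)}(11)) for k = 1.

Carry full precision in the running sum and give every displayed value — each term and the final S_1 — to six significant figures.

The integral term ∫_11^21 ln(x) dx = 27.5581.
Boundary: ½(f(11) + f(21)) = ½(2.39790 + 3.04452) = 2.72121.
Running total after boundary: 30.2793.
k=1: B_{2}/(2)! × [f^{(1)}(21) − f^{(1)}(11)] = 1/12 × (0.0476190 − 0.0909091) = -0.00360750.

S_1 ≈ 30.2757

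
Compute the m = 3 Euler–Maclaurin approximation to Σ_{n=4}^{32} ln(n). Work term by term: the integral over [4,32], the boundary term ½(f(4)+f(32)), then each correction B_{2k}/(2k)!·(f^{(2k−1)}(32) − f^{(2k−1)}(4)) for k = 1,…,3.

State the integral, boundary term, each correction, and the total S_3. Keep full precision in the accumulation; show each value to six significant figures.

The integral term ∫_4^32 ln(x) dx = 77.3584.
Endpoint term: (f(4) + f(32))/2 = (1.38629 + 3.46574)/2 = 2.42602.
Integral + boundary = 79.7844.
Correction k=1: B_{2}/2! · (f^{(1)}(32) − f^{(1)}(4)) = 1/12 · (0.0312500 − 0.250000) = -0.0182292.
After k=1: 79.7662.
Correction k=2: B_{4}/4! · (f^{(3)}(32) − f^{(3)}(4)) = −1/720 · (6.10352e-05 − 0.0312500) = 4.33180e-05.
After k=2: 79.7662.
Correction k=3: B_{6}/6! · (f^{(5)}(32) − f^{(5)}(4)) = 1/30240 · (7.15256e-07 − 0.0234375) = -7.75026e-07.

S_3 ≈ 79.7662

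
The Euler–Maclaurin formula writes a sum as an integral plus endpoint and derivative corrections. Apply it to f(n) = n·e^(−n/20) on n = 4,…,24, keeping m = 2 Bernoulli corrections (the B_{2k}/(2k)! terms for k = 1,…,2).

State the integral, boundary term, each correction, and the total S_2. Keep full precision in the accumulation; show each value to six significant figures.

The integral term ∫_4^24 x·e^(−x/20) dx = 127.940.
½[f(4) + f(24)] = ½[3.27492 + 7.22866] = 5.25179.
Integral + boundary = 133.192.
k=1: B_{2}/(2)! × [f^{(1)}(24) − f^{(1)}(4)] = 1/12 × (-0.0602388 − 0.654985) = -0.0596020.
Partial sum through k=1: 133.132.
k=2: B_{4}/(4)! × [f^{(3)}(24) − f^{(3)}(4)] = −1/720 × (0.00135537 − 0.00573112) = 6.07742e-06.

S_2 ≈ 133.132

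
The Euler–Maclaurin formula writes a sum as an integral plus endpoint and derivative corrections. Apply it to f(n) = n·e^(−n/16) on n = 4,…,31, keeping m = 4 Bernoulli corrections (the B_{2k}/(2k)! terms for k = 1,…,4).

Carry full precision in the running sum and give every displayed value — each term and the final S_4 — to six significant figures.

S_4 ≈ 144.611

The integral term ∫_4^31 x·e^(−x/16) dx = 140.880.
½[f(4) + f(31)] = ½[3.11520 + 4.46597] = 3.79059.
Running total after boundary: 144.671.
k=1: B_{2}/(2)! × [f^{(1)}(31) − f^{(1)}(4)] = 1/12 × (-0.135060 − 0.584101) = -0.0599300.
Partial sum through k=1: 144.611.
k=2: B_{4}/(4)! × [f^{(3)}(31) − f^{(3)}(4)] = −1/720 × (0.000597920 − 0.00836602) = 1.07890e-05.
Partial sum through k=2: 144.611.
k=3: B_{6}/(6)! × [f^{(5)}(31) − f^{(5)}(4)] = 1/30240 × (6.73210e-06 − 5.64469e-05) = -1.64401e-09.
Partial sum through k=3: 144.611.
k=4: B_{8}/(8)! × [f^{(7)}(31) − f^{(7)}(4)] = −1/1209600 × (4.34710e-08 − 3.13336e-07) = 2.23103e-13.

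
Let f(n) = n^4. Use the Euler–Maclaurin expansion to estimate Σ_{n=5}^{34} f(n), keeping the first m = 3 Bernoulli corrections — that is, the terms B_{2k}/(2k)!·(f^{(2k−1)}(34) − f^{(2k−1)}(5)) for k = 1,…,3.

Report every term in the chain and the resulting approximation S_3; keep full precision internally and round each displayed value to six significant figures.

S_3 ≈ 9.76800e+06

Integral: ∫_5^34 x^4 dx = 9.08646e+06.
½[f(5) + f(34)] = ½[625.000 + 1.33634e+06] = 668480.
Running total after boundary: 9.75494e+06.
k=1: B_{2}/(2)! × [f^{(1)}(34) − f^{(1)}(5)] = 1/12 × (157216 − 500.000) = 13059.7.
Running total after k=1: 9.76800e+06.
k=2: B_{4}/(4)! × [f^{(3)}(34) − f^{(3)}(5)] = −1/720 × (816.000 − 120.000) = -0.966667.
Running total after k=2: 9.76800e+06.
k=3: B_{6}/(6)! × [f^{(5)}(34) − f^{(5)}(5)] = 1/30240 × (0.00000 − 0.00000) = 0.00000.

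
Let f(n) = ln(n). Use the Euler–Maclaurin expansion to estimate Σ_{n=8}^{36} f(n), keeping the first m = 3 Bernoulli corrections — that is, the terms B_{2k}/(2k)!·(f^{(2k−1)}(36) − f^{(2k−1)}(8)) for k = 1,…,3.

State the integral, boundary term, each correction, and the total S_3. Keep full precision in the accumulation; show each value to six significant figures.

Integral: ∫_8^36 ln(x) dx = 84.3711.
Boundary: ½(f(8) + f(36)) = ½(2.07944 + 3.58352) = 2.83148.
Running total after boundary: 87.2026.
Order-1 term: 1/12 · (0.0277778 − 0.125000) = -0.00810185.
After k=1: 87.1945.
Order-2 term: −1/720 · (4.28669e-05 − 0.00390625) = 5.36581e-06.
After k=2: 87.1945.
Order-3 term: 1/30240 · (3.96916e-07 − 0.000732422) = -2.42072e-08.

S_3 ≈ 87.1945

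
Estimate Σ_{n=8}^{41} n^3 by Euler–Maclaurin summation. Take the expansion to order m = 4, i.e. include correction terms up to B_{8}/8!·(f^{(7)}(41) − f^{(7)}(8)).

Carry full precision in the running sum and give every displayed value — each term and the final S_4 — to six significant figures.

∫_8^41 x^3 dx evaluates to 705416.
½[f(8) + f(41)] = ½[512.000 + 68921.0] = 34716.5.
Integral + boundary = 740133.
Order-1 term: 1/12 · (5043.00 − 192.000) = 404.250.
Running total after k=1: 740537.
Order-2 term: −1/720 · (6.00000 − 6.00000) = 0.00000.
Running total after k=2: 740537.
Order-3 term: 1/30240 · (0.00000 − 0.00000) = 0.00000.
Running total after k=3: 740537.
Order-4 term: −1/1209600 · (0.00000 − 0.00000) = 0.00000.

S_4 ≈ 740537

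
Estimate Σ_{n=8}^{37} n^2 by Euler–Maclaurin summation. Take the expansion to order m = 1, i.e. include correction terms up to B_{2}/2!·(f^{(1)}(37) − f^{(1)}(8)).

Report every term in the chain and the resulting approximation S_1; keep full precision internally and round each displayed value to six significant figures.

S_1 ≈ 17435.0

Integral: ∫_8^37 x^2 dx = 16713.7.
Endpoint term: (f(8) + f(37))/2 = (64.0000 + 1369.00)/2 = 716.500.
Running total after boundary: 17430.2.
k=1: B_{2}/(2)! × [f^{(1)}(37) − f^{(1)}(8)] = 1/12 × (74.0000 − 16.0000) = 4.83333.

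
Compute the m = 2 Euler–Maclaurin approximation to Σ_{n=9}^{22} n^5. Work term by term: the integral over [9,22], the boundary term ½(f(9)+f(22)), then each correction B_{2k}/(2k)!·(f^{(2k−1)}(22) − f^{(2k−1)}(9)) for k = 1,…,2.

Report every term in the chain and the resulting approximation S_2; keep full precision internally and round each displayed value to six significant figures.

S_2 ≈ 2.15093e+07

Integral: ∫_9^22 x^5 dx = 1.88081e+07.
½[f(9) + f(22)] = ½[59049.0 + 5.15363e+06] = 2.60634e+06.
Running total after boundary: 2.14144e+07.
Correction k=1: B_{2}/2! · (f^{(1)}(22) − f^{(1)}(9)) = 1/12 · (1.17128e+06 − 32805.0) = 94872.9.
Running total after k=1: 2.15093e+07.
Correction k=2: B_{4}/4! · (f^{(3)}(22) − f^{(3)}(9)) = −1/720 · (29040.0 − 4860.00) = -33.5833.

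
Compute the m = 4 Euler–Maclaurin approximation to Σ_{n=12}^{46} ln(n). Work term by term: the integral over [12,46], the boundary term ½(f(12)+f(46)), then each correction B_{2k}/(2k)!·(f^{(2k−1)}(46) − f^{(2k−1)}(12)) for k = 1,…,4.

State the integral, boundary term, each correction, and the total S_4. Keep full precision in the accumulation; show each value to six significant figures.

S_4 ≈ 115.450

The integral term ∫_12^46 ln(x) dx = 112.299.
½[f(12) + f(46)] = ½[2.48491 + 3.82864] = 3.15677.
Integral + boundary = 115.455.
Order-1 term: 1/12 · (0.0217391 − 0.0833333) = -0.00513285.
Partial sum through k=1: 115.450.
Order-2 term: −1/720 · (2.05474e-05 − 0.00115741) = 1.57897e-06.
Partial sum through k=2: 115.450.
Order-3 term: 1/30240 · (1.16526e-07 − 9.64506e-05) = -3.18565e-09.
Partial sum through k=3: 115.450.
Order-4 term: −1/1209600 · (1.65207e-09 − 2.00939e-05) = 1.66106e-11.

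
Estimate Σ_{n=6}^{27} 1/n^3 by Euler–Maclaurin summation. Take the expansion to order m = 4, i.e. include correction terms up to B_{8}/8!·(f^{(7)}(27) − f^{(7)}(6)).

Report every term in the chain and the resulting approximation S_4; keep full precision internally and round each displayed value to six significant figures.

S_4 ≈ 0.0157339

The integral term ∫_6^27 1/x^3 dx = 0.0132030.
Endpoint term: (f(6) + f(27))/2 = (0.00462963 + 5.08053e-05)/2 = 0.00234022.
Running total after boundary: 0.0155432.
Correction k=1: B_{2}/2! · (f^{(1)}(27) − f^{(1)}(6)) = 1/12 · (-5.64503e-06 − (-0.00231481)) = 0.000192431.
Running total after k=1: 0.0157357.
Correction k=2: B_{4}/4! · (f^{(3)}(27) − f^{(3)}(6)) = −1/720 · (-1.54870e-07 − (-0.00128601)) = -1.78591e-06.
Running total after k=2: 0.0157339.
Correction k=3: B_{6}/6! · (f^{(5)}(27) − f^{(5)}(6)) = 1/30240 · (-8.92258e-09 − (-0.00150034)) = 4.96142e-08.
Running total after k=3: 0.0157339.
Correction k=4: B_{8}/8! · (f^{(7)}(27) − f^{(7)}(6)) = −1/1209600 · (-8.81242e-10 − (-0.00300069)) = -2.48073e-09.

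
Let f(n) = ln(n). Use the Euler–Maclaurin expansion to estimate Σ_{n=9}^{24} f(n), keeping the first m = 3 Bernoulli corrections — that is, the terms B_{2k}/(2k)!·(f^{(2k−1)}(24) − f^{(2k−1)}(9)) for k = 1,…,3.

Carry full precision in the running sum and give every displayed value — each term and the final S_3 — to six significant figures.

S_3 ≈ 44.1801

The integral term ∫_9^24 ln(x) dx = 41.4983.
Endpoint term: (f(9) + f(24))/2 = (2.19722 + 3.17805)/2 = 2.68764.
So far: 44.1859.
Correction k=1: B_{2}/2! · (f^{(1)}(24) − f^{(1)}(9)) = 1/12 · (0.0416667 − 0.111111) = -0.00578704.
Running total after k=1: 44.1801.
Correction k=2: B_{4}/4! · (f^{(3)}(24) − f^{(3)}(9)) = −1/720 · (0.000144676 − 0.00274348) = 3.60946e-06.
Running total after k=2: 44.1801.
Correction k=3: B_{6}/6! · (f^{(5)}(24) − f^{(5)}(9)) = 1/30240 · (3.01408e-06 − 0.000406442) = -1.33409e-08.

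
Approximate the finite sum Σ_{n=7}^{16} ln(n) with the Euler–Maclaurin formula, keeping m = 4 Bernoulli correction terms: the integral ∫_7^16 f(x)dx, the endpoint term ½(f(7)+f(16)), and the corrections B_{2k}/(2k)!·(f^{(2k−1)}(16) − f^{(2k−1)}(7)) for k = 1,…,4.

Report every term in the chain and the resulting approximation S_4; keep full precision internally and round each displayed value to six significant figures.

S_4 ≈ 24.0926

The integral term ∫_7^16 ln(x) dx = 21.7400.
Endpoint term: (f(7) + f(16))/2 = (1.94591 + 2.77259)/2 = 2.35925.
So far: 24.0993.
Order-1 term: 1/12 · (0.0625000 − 0.142857) = -0.00669643.
Running total after k=1: 24.0926.
Order-2 term: −1/720 · (0.000488281 − 0.00583090) = 7.42031e-06.
Running total after k=2: 24.0926.
Order-3 term: 1/30240 · (2.28882e-05 − 0.00142798) = -4.64646e-08.
Running total after k=3: 24.0926.
Order-4 term: −1/1209600 · (2.68221e-06 − 0.000874271) = 7.20560e-10.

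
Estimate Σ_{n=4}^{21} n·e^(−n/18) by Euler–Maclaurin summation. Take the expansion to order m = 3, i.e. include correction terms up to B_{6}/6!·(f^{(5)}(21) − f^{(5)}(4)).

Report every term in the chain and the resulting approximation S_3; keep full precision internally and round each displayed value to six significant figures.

S_3 ≈ 103.302

∫_4^21 x·e^(−x/18) dx evaluates to 98.4869.
½[f(4) + f(21)] = ½[3.20295 + 6.53947] = 4.87121.
So far: 103.358.
k=1: B_{2}/(2)! × [f^{(1)}(21) − f^{(1)}(4)] = 1/12 × (-0.0519005 − 0.622796) = -0.0562247.
After k=1: 103.302.
k=2: B_{4}/(4)! × [f^{(3)}(21) − f^{(3)}(4)] = −1/720 × (0.00176206 − 0.00686503) = 7.08747e-06.
After k=2: 103.302.
k=3: B_{6}/(6)! × [f^{(5)}(21) − f^{(5)}(4)] = 1/30240 × (1.13713e-05 − 3.64440e-05) = -8.29124e-10.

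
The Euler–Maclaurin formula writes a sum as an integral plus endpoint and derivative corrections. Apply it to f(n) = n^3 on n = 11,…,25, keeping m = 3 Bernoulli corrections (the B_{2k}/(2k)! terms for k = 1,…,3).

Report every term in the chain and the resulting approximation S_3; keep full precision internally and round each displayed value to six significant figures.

S_3 ≈ 102600

∫_11^25 x^3 dx evaluates to 93996.0.
½[f(11) + f(25)] = ½[1331.00 + 15625.0] = 8478.00.
So far: 102474.
Correction k=1: B_{2}/2! · (f^{(1)}(25) − f^{(1)}(11)) = 1/12 · (1875.00 − 363.000) = 126.000.
After k=1: 102600.
Correction k=2: B_{4}/4! · (f^{(3)}(25) − f^{(3)}(11)) = −1/720 · (6.00000 − 6.00000) = 0.00000.
After k=2: 102600.
Correction k=3: B_{6}/6! · (f^{(5)}(25) − f^{(5)}(11)) = 1/30240 · (0.00000 − 0.00000) = 0.00000.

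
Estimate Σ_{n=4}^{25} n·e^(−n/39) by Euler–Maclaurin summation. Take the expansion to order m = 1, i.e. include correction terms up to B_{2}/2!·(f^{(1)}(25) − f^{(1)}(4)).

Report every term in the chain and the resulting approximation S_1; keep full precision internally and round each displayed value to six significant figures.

S_1 ≈ 207.092

The integral term ∫_4^25 x·e^(−x/39) dx = 198.754.
½[f(4) + f(25)] = ½[3.61008 + 13.1688] = 8.38944.
Integral + boundary = 207.143.
k=1: B_{2}/(2)! × [f^{(1)}(25) − f^{(1)}(4)] = 1/12 × (0.189090 − 0.809954) = -0.0517386.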